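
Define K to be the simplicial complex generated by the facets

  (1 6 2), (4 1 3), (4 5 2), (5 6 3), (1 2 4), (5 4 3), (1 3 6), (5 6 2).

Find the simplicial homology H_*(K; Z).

H_0 ≅ Z,  H_1 = 0,  H_2 ≅ Z.

Fix the vertex order 1 < 2 < 3 < 4 < 5 < 6 and write every simplex with vertices in increasing order. Then dim K = 2 and the simplices of K are:

  0-simplices (6): [1], [2], [3], [4], [5], [6]
  1-simplices (12): [1,2], [1,3], [1,4], [1,6], [2,4], [2,5], [2,6], [3,4], [3,5], [3,6], [4,5], [5,6]
  2-simplices (8): [1,2,4], [1,2,6], [1,3,4], [1,3,6], [2,4,5], [2,5,6], [3,4,5], [3,5,6]

so the chain groups are C_0 ≅ Z^6, C_1 ≅ Z^12, C_2 ≅ Z^8.

∂_1: C_1 → C_0 sends each edge [p,q] (with p < q) to q − p.
The 6×12 boundary matrix has rank 5 and Smith normal form diag(1,1,1,1,1).

∂_2: C_2 → C_1 sends each 2-simplex [p,q,r] to [q,r] − [p,r] + [p,q]. For instance
  ∂[2,5,6] = [5,6] − [2,6] + [2,5],
  ∂[1,3,6] = [3,6] − [1,6] + [1,3].
The resulting 12×8 matrix has rank 7, and its Smith normal form has invariant factors (1,1,1,1,1,1,1).

Now H_k = ker ∂_k / im ∂_{k+1}, so:

  H_0: rank C_0 − rank ∂_1 = 6 − 5 = 1, and the invariant factors of ∂_1 are all 1, so H_0 ≅ Z.
  H_1: rank ker ∂_1 − rank ∂_2 = (12 − 5) − 7 = 0, and the invariant factors of ∂_2 are all 1, so H_1 ≅ 0.
  H_2: rank ker ∂_2 − rank ∂_3 = (8 − 7) − 0 = 1, and there is no ∂_3, so H_2 ≅ Z.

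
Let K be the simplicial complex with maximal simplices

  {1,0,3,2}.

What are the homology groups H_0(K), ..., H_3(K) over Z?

K has 4 vertices, 6 edges, 4 triangles, 1 3-simplex.
rank ∂_0 = 0, rank ∂_1 = 3 ⇒ b_0 = 4 − 0 − 3 = 1; all invariant factors of ∂_1 are 1 so no torsion. So H_0 ≅ Z.
rank ∂_1 = 3, rank ∂_2 = 3 ⇒ b_1 = 6 − 3 − 3 = 0; all invariant factors of ∂_2 are 1 so no torsion. So H_1 ≅ 0.
rank ∂_2 = 3, rank ∂_3 = 1 ⇒ b_2 = 4 − 3 − 1 = 0; all invariant factors of ∂_3 are 1 so no torsion. So H_2 ≅ 0.
rank ∂_3 = 1, rank ∂_4 = 0 ⇒ b_3 = 1 − 1 − 0 = 0. So H_3 ≅ 0.

H_0 ≅ Z,  H_1 = 0,  H_2 = 0,  H_3 = 0.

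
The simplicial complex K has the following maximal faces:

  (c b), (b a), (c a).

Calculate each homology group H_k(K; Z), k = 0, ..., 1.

H_0 = Z,  H_1 = Z.

We work with the vertex ordering a < b < c. The simplices of K, each written with vertices in increasing order, are:

  0-simplices (3): a, b, c
  1-simplices (3): ab, ac, bc

Hence C_0 ≅ Z^3, C_1 ≅ Z^3.

Boundary ∂_1: C_1 → C_0 maps an edge to its endpoints' difference, ∂[p,q] = q − p. For instance
  ∂bc = c − b.
The 3×3 boundary matrix has rank 2 and Smith normal form diag(1,1).

Now H_k = ker ∂_k / im ∂_{k+1}, so:

  H_0: rank C_0 − rank ∂_1 = 3 − 2 = 1, and the invariant factors of ∂_1 are all 1, so H_0 = Z.
  H_1: rank ker ∂_1 − rank ∂_2 = (3 − 2) − 0 = 1, and there is no ∂_2, so H_1 = Z.

As a check, the Euler characteristic is 3 − 3 = 0, which agrees with 1 − 1 = 0.
(K is a triangulation of the circle S^1.)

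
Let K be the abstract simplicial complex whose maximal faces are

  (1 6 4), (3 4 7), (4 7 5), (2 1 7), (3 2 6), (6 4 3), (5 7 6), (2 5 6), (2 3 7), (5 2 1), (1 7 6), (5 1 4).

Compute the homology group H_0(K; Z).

Order the vertices as 1 < 2 < 3 < 4 < 5 < 6 < 7. Listing each simplex with vertices in this order, K has dimension 2 with simplices:

  0-simplices (7): [1], [2], [3], [4], [5], [6], [7]
  1-simplices (18): [1,2], [1,4], [1,5], [1,6], [1,7], [2,3], [2,5], [2,6], [2,7], [3,4], [3,6], [3,7], [4,5], [4,6], [4,7], [5,6], [5,7], [6,7]
  2-simplices (12): [1,2,5], [1,2,7], [1,4,5], [1,4,6], [1,6,7], [2,3,6], [2,3,7], [2,5,6], [3,4,6], [3,4,7], [4,5,7], [5,6,7]

so the chain groups are C_0 ≅ Z^7, C_1 ≅ Z^18, C_2 ≅ Z^12.

Boundary ∂_1: C_1 → C_0 sends each edge [p,q] (with p < q) to q − p. For instance
  ∂[1,6] = [6] − [1].
This gives a 7×18 integer matrix of rank 6; reducing to Smith normal form yields diagonal entries (1,1,1,1,1,1).

The boundary map ∂_2: C_2 → C_1 maps a triangle to the signed sum of its edges. For instance
  ∂[1,4,6] = [4,6] − [1,6] + [1,4],
  ∂[1,2,5] = [2,5] − [1,5] + [1,2].
The resulting 18×12 matrix has rank 12, and its Smith normal form has invariant factors (1,1,1,1,1,1,1,1,1,1,1,2).

Now H_k = ker ∂_k / im ∂_{k+1}, so:

  H_0: rank C_0 − rank ∂_1 = 7 − 6 = 1, and the invariant factors of ∂_1 are all 1, so H_0 ≅ Z.

H_0 = Z.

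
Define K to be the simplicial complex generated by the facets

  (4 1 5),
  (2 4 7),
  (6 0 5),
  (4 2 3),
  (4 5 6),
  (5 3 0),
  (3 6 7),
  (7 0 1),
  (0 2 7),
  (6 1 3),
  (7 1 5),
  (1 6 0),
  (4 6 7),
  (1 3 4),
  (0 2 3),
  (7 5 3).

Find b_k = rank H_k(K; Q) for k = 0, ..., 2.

Order the vertices as 0 < 1 < 2 < 3 < 4 < 5 < 6 < 7. Listing each simplex with vertices in this order, K has dimension 2 with simplices:

  0-simplices (8): [0], [1], [2], [3], [4], [5], [6], [7]
  1-simplices (24): (24 of them)
  2-simplices (16): [0,1,6], [0,1,7], [0,2,3], [0,2,7], [0,3,5], [0,5,6], [1,3,4], [1,3,6], [1,4,5], [1,5,7], [2,3,4], [2,4,7], [3,5,7], [3,6,7], [4,5,6], [4,6,7]

Hence C_0 ≅ Z^8, C_1 ≅ Z^24, C_2 ≅ Z^16.

The boundary map ∂_1: C_1 → C_0 maps an edge to its endpoints' difference, ∂[p,q] = q − p. For instance
  ∂[4,7] = [7] − [4].
This gives a 8×24 integer matrix of rank 7; reducing to Smith normal form yields diagonal entries (1,1,1,1,1,1,1).

Boundary ∂_2: C_2 → C_1 maps a triangle to the signed sum of its edges. For instance
  ∂[0,1,6] = [1,6] − [0,6] + [0,1],
  ∂[3,6,7] = [6,7] − [3,7] + [3,6].
The 24×16 boundary matrix has rank 15 and Smith normal form diag(1,1,1,1,1,1,1,1,1,1,1,1,1,1,1).

Reading off H_k = ker ∂_k / im ∂_{k+1}:

  H_0: rank C_0 − rank ∂_1 = 8 − 7 = 1, and the invariant factors of ∂_1 are all 1, so H_0 ≅ Z.
  H_1: rank ker ∂_1 − rank ∂_2 = (24 − 7) − 15 = 2, and the invariant factors of ∂_2 are all 1, so H_1 ≅ Z^2.
  H_2: rank ker ∂_2 − rank ∂_3 = (16 − 15) − 0 = 1, and there is no ∂_3, so H_2 ≅ Z.

Hence the Betti numbers are b_0 = 1, b_1 = 2, b_2 = 1.

b_0 = 1, b_1 = 2, b_2 = 1.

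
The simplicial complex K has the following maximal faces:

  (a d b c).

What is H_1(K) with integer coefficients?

H_1 ≅ 0.

K has 4 vertices, 6 edges, 4 triangles, 1 3-simplex.
rank ∂_1 = 3, rank ∂_2 = 3 ⇒ b_1 = 6 − 3 − 3 = 0; all invariant factors of ∂_2 are 1 so no torsion. So H_1 = 0.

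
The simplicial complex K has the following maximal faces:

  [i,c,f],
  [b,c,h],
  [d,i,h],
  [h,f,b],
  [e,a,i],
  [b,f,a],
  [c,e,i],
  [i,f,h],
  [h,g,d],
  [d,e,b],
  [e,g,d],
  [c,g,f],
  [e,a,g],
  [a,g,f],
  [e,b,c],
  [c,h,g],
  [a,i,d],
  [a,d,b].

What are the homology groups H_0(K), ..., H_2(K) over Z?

We work with the vertex ordering a < b < c < d < e < f < g < h < i. The simplices of K, each written with vertices in increasing order, are:

  0-simplices (9): a, b, c, d, e, f, g, h, i
  1-simplices (27): ab, ad, ae, af, ag, ai, bc, bd, be, bf, bh, ce, cf, cg, ch, ci, de, dg, dh, di, eg, ei, fg, fh, fi, gh, hi
  2-simplices (18): abd, abf, adi, aeg, aei, afg, bce, bch, bde, bfh, cei, cfg, cfi, cgh, deg, dgh, dhi, fhi

so the chain groups are C_0 ≅ Z^9, C_1 ≅ Z^27, C_2 ≅ Z^18.

∂_1: C_1 → C_0 maps an edge to its endpoints' difference, ∂[p,q] = q − p.
As a 9×27 matrix over Z this has rank 8, with invariant factors (1,1,1,1,1,1,1,1).

The boundary map ∂_2: C_2 → C_1 maps a triangle to the signed sum of its edges. For instance
  ∂cfg = fg − cg + cf,
  ∂bde = de − be + bd.
This gives a 27×18 integer matrix of rank 18; reducing to Smith normal form yields diagonal entries (1,1,1,1,1,1,1,1,1,1,1,1,1,1,1,1,1,2).

Now H_k = ker ∂_k / im ∂_{k+1}, so:

  H_0: rank C_0 − rank ∂_1 = 9 − 8 = 1, and the invariant factors of ∂_1 are all 1, so H_0 ≅ Z.
  H_1: rank ker ∂_1 − rank ∂_2 = (27 − 8) − 18 = 1, and ∂_2 has invariant factor 2 > 1, so H_1 ≅ Z ⊕ Z/2.
  H_2: rank ker ∂_2 − rank ∂_3 = (18 − 18) − 0 = 0, and there is no ∂_3, so H_2 ≅ 0.

As a check, the Euler characteristic is 9 − 27 + 18 = 0, which agrees with 1 − 1 + 0 = 0.

H_0 = Z,  H_1 = Z ⊕ Z/2,  H_2 = 0.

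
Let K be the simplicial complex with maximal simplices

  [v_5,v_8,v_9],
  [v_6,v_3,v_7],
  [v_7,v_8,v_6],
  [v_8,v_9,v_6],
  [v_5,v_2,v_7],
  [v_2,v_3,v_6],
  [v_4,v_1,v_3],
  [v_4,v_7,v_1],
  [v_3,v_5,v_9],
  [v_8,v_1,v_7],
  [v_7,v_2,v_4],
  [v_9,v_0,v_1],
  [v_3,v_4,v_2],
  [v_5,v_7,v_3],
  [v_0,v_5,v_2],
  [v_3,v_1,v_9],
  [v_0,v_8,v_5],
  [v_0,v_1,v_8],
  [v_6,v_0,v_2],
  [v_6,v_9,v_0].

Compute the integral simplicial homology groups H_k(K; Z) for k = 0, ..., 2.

H_0 = Z,  H_1 = Z × Z/2,  H_2 = 0.

Take the total order v_0 < v_1 < v_2 < v_3 < v_4 < v_5 < v_6 < v_7 < v_8 < v_9 on the vertex set. Then K (dimension 2) consists of the simplices:

  0-simplices (10): [v_0], [v_1], [v_2], [v_3], [v_4], [v_5], [v_6], [v_7], [v_8], [v_9]
  1-simplices (30): (30 of them)
  2-simplices (20): (20 of them)

so the chain groups are C_0 ≅ Z^10, C_1 ≅ Z^30, C_2 ≅ Z^20.

The boundary map ∂_1: C_1 → C_0 maps an edge to its endpoints' difference, ∂[p,q] = q − p. For instance
  ∂[v_1,v_7] = [v_7] − [v_1].
As a 10×30 matrix over Z this has rank 9, with invariant factors (1,1,1,1,1,1,1,1,1).

The boundary map ∂_2: C_2 → C_1 acts by ∂[p,q,r] = [q,r] − [p,r] + [p,q]. For instance
  ∂[v_2,v_4,v_7] = [v_4,v_7] − [v_2,v_7] + [v_2,v_4],
  ∂[v_1,v_3,v_9] = [v_3,v_9] − [v_1,v_9] + [v_1,v_3].
The resulting 30×20 matrix has rank 20, and its Smith normal form has invariant factors (1,1,1,1,1,1,1,1,1,1,1,1,1,1,1,1,1,1,1,2).

Now H_k = ker ∂_k / im ∂_{k+1}, so:

  H_0: rank C_0 − rank ∂_1 = 10 − 9 = 1, and the invariant factors of ∂_1 are all 1, so H_0 ≅ Z.
  H_1: rank ker ∂_1 − rank ∂_2 = (30 − 9) − 20 = 1, and ∂_2 has invariant factor 2 > 1, so H_1 ≅ Z × Z/2.
  H_2: rank ker ∂_2 − rank ∂_3 = (20 − 20) − 0 = 0, and there is no ∂_3, so H_2 ≅ 0.

As a check, the Euler characteristic is 10 − 30 + 20 = 0, which agrees with 1 − 1 + 0 = 0.
(K is a triangulation of the Klein bottle.)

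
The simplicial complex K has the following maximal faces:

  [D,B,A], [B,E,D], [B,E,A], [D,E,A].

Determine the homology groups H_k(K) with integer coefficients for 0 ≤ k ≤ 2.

H_0 ≅ Z,  H_1 = 0,  H_2 ≅ Z.

We work with the vertex ordering A < B < D < E. The simplices of K, each written with vertices in increasing order, are:

  0-simplices (4): A, B, D, E
  1-simplices (6): AB, AD, AE, BD, BE, DE
  2-simplices (4): ABD, ABE, ADE, BDE

Hence C_0 ≅ Z^4, C_1 ≅ Z^6, C_2 ≅ Z^4.

The boundary map ∂_1: C_1 → C_0 maps an edge to its endpoints' difference, ∂[p,q] = q − p.
The resulting 4×6 matrix has rank 3, and its Smith normal form has invariant factors (1,1,1).

∂_2: C_2 → C_1 maps a triangle to the signed sum of its edges. For instance
  ∂BDE = DE − BE + BD,
  ∂ADE = DE − AE + AD.
The resulting 6×4 matrix has rank 3, and its Smith normal form has invariant factors (1,1,1).

Now H_k = ker ∂_k / im ∂_{k+1}, so:

  H_0: rank C_0 − rank ∂_1 = 4 − 3 = 1, and the invariant factors of ∂_1 are all 1, so H_0 ≅ Z.
  H_1: rank ker ∂_1 − rank ∂_2 = (6 − 3) − 3 = 0, and the invariant factors of ∂_2 are all 1, so H_1 ≅ 0.
  H_2: rank ker ∂_2 − rank ∂_3 = (4 − 3) − 0 = 1, and there is no ∂_3, so H_2 ≅ Z.

(K is a triangulation of the 2-sphere S^2.)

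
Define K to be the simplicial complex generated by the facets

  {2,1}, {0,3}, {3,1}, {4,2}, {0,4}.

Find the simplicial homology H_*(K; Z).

Order the vertices as 0 < 1 < 2 < 3 < 4. Listing each simplex with vertices in this order, K has dimension 1 with simplices:

  0-simplices (5): [0], [1], [2], [3], [4]
  1-simplices (5): [0,3], [0,4], [1,2], [1,3], [2,4]

so the chain groups are C_0 ≅ Z^5, C_1 ≅ Z^5.

∂_1: C_1 → C_0 sends each edge [p,q] (with p < q) to q − p.
This gives a 5×5 integer matrix of rank 4; reducing to Smith normal form yields diagonal entries (1,1,1,1).

Now H_k = ker ∂_k / im ∂_{k+1}, so:

  H_0: rank C_0 − rank ∂_1 = 5 − 4 = 1, and the invariant factors of ∂_1 are all 1, so H_0 ≅ Z.
  H_1: rank ker ∂_1 − rank ∂_2 = (5 − 4) − 0 = 1, and there is no ∂_2, so H_1 ≅ Z.

H_0 ≅ Z,  H_1 ≅ Z.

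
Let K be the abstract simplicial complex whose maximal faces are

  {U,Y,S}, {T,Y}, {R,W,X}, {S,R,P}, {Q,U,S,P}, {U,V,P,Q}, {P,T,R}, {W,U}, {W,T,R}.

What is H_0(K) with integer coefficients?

H_0 ≅ Z.

We work with the vertex ordering P < Q < R < S < T < U < V < W < X < Y. The simplices of K, each written with vertices in increasing order, are:

  0-simplices (10): P, Q, R, S, T, U, V, W, X, Y
  1-simplices (21): PQ, PR, PS, PT, PU, PV, QS, QU, QV, RS, RT, RW, RX, SU, SY, TW, TY, UV, UW, UY, WX
  2-simplices (12): PQS, PQU, PQV, PRS, PRT, PSU, PUV, QSU, QUV, RTW, RWX, SUY
  3-simplices (2): PQSU, PQUV

so the chain groups are C_0 ≅ Z^10, C_1 ≅ Z^21, C_2 ≅ Z^12, C_3 ≅ Z^2.

Boundary ∂_1: C_1 → C_0 sends each edge [p,q] (with p < q) to q − p. For instance
  ∂RT = T − R.
This gives a 10×21 integer matrix of rank 9; reducing to Smith normal form yields diagonal entries (1,1,1,1,1,1,1,1,1).

The boundary map ∂_2: C_2 → C_1 sends each 2-simplex [p,q,r] to [q,r] − [p,r] + [p,q]. For instance
  ∂PQS = QS − PS + PQ,
  ∂PRS = RS − PS + PR.
The 21×12 boundary matrix has rank 10 and Smith normal form diag(1,1,1,1,1,1,1,1,1,1).

∂_3: C_3 → C_2 sends each 3-simplex σ to the alternating sum Σ_i (−1)^i (σ with its i-th vertex removed). For instance
  ∂PQUV = QUV − PUV + PQV − PQU,
  ∂PQSU = QSU − PSU + PQU − PQS.
As a 12×2 matrix over Z this has rank 2, with invariant factors (1,1).

From H_k ≅ ker(∂_k) / im(∂_{k+1}) we obtain:

  H_0: rank C_0 − rank ∂_1 = 10 − 9 = 1, and the invariant factors of ∂_1 are all 1, so H_0 ≅ Z.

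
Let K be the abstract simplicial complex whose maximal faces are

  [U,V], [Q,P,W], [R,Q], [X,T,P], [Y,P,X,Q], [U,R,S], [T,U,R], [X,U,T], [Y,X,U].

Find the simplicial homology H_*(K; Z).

Order the vertices as P < Q < R < S < T < U < V < W < X < Y. Listing each simplex with vertices in this order, K has dimension 3 with simplices:

  0-simplices (10): P, Q, R, S, T, U, V, W, X, Y
  1-simplices (19): PQ, PT, PW, PX, PY, QR, QW, QX, QY, RS, RT, RU, SU, TU, TX, UV, UX, UY, XY
  2-simplices (10): PQW, PQX, PQY, PTX, PXY, QXY, RSU, RTU, TUX, UXY
  3-simplices (1): PQXY

giving chain groups C_0 ≅ Z^10, C_1 ≅ Z^19, C_2 ≅ Z^10, C_3 ≅ Z^1.

The boundary map ∂_1: C_1 → C_0 is given by ∂[p,q] = [q] − [p].
As a 10×19 matrix over Z this has rank 9, with invariant factors (1,1,1,1,1,1,1,1,1).

∂_2: C_2 → C_1 maps a triangle to the signed sum of its edges. For instance
  ∂PQY = QY − PY + PQ,
  ∂RSU = SU − RU + RS.
The 19×10 boundary matrix has rank 9 and Smith normal form diag(1,1,1,1,1,1,1,1,1).

The boundary map ∂_3: C_3 → C_2 sends each 3-simplex σ to the alternating sum Σ_i (−1)^i (σ with its i-th vertex removed). For instance
  ∂PQXY = QXY − PXY + PQY − PQX.
The resulting 10×1 matrix has rank 1, and its Smith normal form has invariant factors (1).

Now H_k = ker ∂_k / im ∂_{k+1}, so:

  H_0: rank C_0 − rank ∂_1 = 10 − 9 = 1, and the invariant factors of ∂_1 are all 1, so H_0 = Z.
  H_1: rank ker ∂_1 − rank ∂_2 = (19 − 9) − 9 = 1, and the invariant factors of ∂_2 are all 1, so H_1 = Z.
  H_2: rank ker ∂_2 − rank ∂_3 = (10 − 9) − 1 = 0, and the invariant factors of ∂_3 are all 1, so H_2 = 0.
  H_3: rank ker ∂_3 − rank ∂_4 = (1 − 1) − 0 = 0, and there is no ∂_4, so H_3 = 0.

As a check, the Euler characteristic is 10 − 19 + 10 − 1 = 0, which agrees with 1 − 1 + 0 − 0 = 0.

H_0 ≅ Z,  H_1 ≅ Z,  H_2 = 0,  H_3 = 0.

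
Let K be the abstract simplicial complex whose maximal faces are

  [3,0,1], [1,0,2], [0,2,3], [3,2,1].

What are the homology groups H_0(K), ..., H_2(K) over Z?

H_0 ≅ Z,  H_1 = 0,  H_2 ≅ Z.

Fix the vertex order 0 < 1 < 2 < 3 and write every simplex with vertices in increasing order. Then dim K = 2 and the simplices of K are:

  0-simplices (4): [0], [1], [2], [3]
  1-simplices (6): [0,1], [0,2], [0,3], [1,2], [1,3], [2,3]
  2-simplices (4): [0,1,2], [0,1,3], [0,2,3], [1,2,3]

so the chain groups are C_0 ≅ Z^4, C_1 ≅ Z^6, C_2 ≅ Z^4.

∂_1: C_1 → C_0 maps an edge to its endpoints' difference, ∂[p,q] = q − p. For instance
  ∂[1,2] = [2] − [1].
The 4×6 boundary matrix has rank 3 and Smith normal form diag(1,1,1).

The boundary map ∂_2: C_2 → C_1 acts by ∂[p,q,r] = [q,r] − [p,r] + [p,q]. For instance
  ∂[0,1,2] = [1,2] − [0,2] + [0,1],
  ∂[1,2,3] = [2,3] − [1,3] + [1,2].
This gives a 6×4 integer matrix of rank 3; reducing to Smith normal form yields diagonal entries (1,1,1).

From H_k ≅ ker(∂_k) / im(∂_{k+1}) we obtain:

  H_0: rank C_0 − rank ∂_1 = 4 − 3 = 1, and the invariant factors of ∂_1 are all 1, so H_0 = Z.
  H_1: rank ker ∂_1 − rank ∂_2 = (6 − 3) − 3 = 0, and the invariant factors of ∂_2 are all 1, so H_1 = 0.
  H_2: rank ker ∂_2 − rank ∂_3 = (4 − 3) − 0 = 1, and there is no ∂_3, so H_2 = Z.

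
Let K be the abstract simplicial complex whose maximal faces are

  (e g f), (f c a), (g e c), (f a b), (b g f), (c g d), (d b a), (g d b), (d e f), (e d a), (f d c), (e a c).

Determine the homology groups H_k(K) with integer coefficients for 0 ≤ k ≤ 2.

Fix the vertex order a < b < c < d < e < f < g and write every simplex with vertices in increasing order. Then dim K = 2 and the simplices of K are:

  0-simplices (7): a, b, c, d, e, f, g
  1-simplices (18): ab, ac, ad, ae, af, bd, bf, bg, cd, ce, cf, cg, de, df, dg, ef, eg, fg
  2-simplices (12): abd, abf, ace, acf, ade, bdg, bfg, cdf, cdg, ceg, def, efg

so the chain groups are C_0 ≅ Z^7, C_1 ≅ Z^18, C_2 ≅ Z^12.

Boundary ∂_1: C_1 → C_0 maps an edge to its endpoints' difference, ∂[p,q] = q − p.
This gives a 7×18 integer matrix of rank 6; reducing to Smith normal form yields diagonal entries (1,1,1,1,1,1).

∂_2: C_2 → C_1 maps a triangle to the signed sum of its edges. For instance
  ∂ace = ce − ae + ac,
  ∂abf = bf − af + ab.
This gives a 18×12 integer matrix of rank 12; reducing to Smith normal form yields diagonal entries (1,1,1,1,1,1,1,1,1,1,1,2).

Computing H_k = (kernel of ∂_k) / (image of ∂_{k+1}):

  H_0: rank C_0 − rank ∂_1 = 7 − 6 = 1, and the invariant factors of ∂_1 are all 1, so H_0 = Z.
  H_1: rank ker ∂_1 − rank ∂_2 = (18 − 6) − 12 = 0, and ∂_2 has invariant factor 2 > 1, so H_1 = Z/2.
  H_2: rank ker ∂_2 − rank ∂_3 = (12 − 12) − 0 = 0, and there is no ∂_3, so H_2 = 0.

As a check, the Euler characteristic is 7 − 18 + 12 = 1, which agrees with 1 − 0 + 0 = 1.
(K is a triangulation of the real projective plane RP^2.)

H_0 = Z,  H_1 = Z/2,  H_2 = 0.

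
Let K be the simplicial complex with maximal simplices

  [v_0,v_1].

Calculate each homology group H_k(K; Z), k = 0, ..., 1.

K has 2 vertices, 1 edge.
rank ∂_0 = 0, rank ∂_1 = 1 ⇒ b_0 = 2 − 0 − 1 = 1; all invariant factors of ∂_1 are 1 so no torsion. So H_0 = Z.
rank ∂_1 = 1, rank ∂_2 = 0 ⇒ b_1 = 1 − 1 − 0 = 0. So H_1 = 0.

H_0 ≅ Z,  H_1 = 0.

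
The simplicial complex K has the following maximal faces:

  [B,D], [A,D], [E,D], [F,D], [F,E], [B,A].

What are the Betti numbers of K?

b_0 = 1, b_1 = 2.

Order the vertices as A < B < D < E < F. Listing each simplex with vertices in this order, K has dimension 1 with simplices:

  0-simplices (5): A, B, D, E, F
  1-simplices (6): AB, AD, BD, DE, DF, EF

Hence C_0 ≅ Z^5, C_1 ≅ Z^6.

∂_1: C_1 → C_0 is given by ∂[p,q] = [q] − [p]. For instance
  ∂AD = D − A.
As a 5×6 matrix over Z this has rank 4, with invariant factors (1,1,1,1).

Reading off H_k = ker ∂_k / im ∂_{k+1}:

  H_0: rank C_0 − rank ∂_1 = 5 − 4 = 1, and the invariant factors of ∂_1 are all 1, so H_0 = Z.
  H_1: rank ker ∂_1 − rank ∂_2 = (6 − 4) − 0 = 2, and there is no ∂_2, so H_1 = Z^2.

Hence the Betti numbers are b_0 = 1, b_1 = 2.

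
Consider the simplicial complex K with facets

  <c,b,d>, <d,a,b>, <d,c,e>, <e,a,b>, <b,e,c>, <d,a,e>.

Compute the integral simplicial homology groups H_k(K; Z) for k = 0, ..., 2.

We work with the vertex ordering a < b < c < d < e. The simplices of K, each written with vertices in increasing order, are:

  0-simplices (5): a, b, c, d, e
  1-simplices (9): ab, ad, ae, bc, bd, be, cd, ce, de
  2-simplices (6): abd, abe, ade, bcd, bce, cde

so the chain groups are C_0 ≅ Z^5, C_1 ≅ Z^9, C_2 ≅ Z^6.

Boundary ∂_1: C_1 → C_0 is given by ∂[p,q] = [q] − [p].
The 5×9 boundary matrix has rank 4 and Smith normal form diag(1,1,1,1).

The boundary map ∂_2: C_2 → C_1 acts by ∂[p,q,r] = [q,r] − [p,r] + [p,q]. For instance
  ∂bce = ce − be + bc,
  ∂ade = de − ae + ad.
As a 9×6 matrix over Z this has rank 5, with invariant factors (1,1,1,1,1).

Computing H_k = (kernel of ∂_k) / (image of ∂_{k+1}):

  H_0: rank C_0 − rank ∂_1 = 5 − 4 = 1, and the invariant factors of ∂_1 are all 1, so H_0 = Z.
  H_1: rank ker ∂_1 − rank ∂_2 = (9 − 4) − 5 = 0, and the invariant factors of ∂_2 are all 1, so H_1 = 0.
  H_2: rank ker ∂_2 − rank ∂_3 = (6 − 5) − 0 = 1, and there is no ∂_3, so H_2 = Z.

H_0 = Z,  H_1 = 0,  H_2 = Z.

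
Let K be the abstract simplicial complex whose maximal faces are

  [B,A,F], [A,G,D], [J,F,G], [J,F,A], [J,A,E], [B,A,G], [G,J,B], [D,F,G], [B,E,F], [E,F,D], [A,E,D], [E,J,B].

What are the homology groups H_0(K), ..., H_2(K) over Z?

K has 7 vertices, 18 edges, 12 triangles.
rank ∂_0 = 0, rank ∂_1 = 6 ⇒ b_0 = 7 − 0 − 6 = 1; all invariant factors of ∂_1 are 1 so no torsion. So H_0 = Z.
rank ∂_1 = 6, rank ∂_2 = 12 ⇒ b_1 = 18 − 6 − 12 = 0; ∂_2 has invariant factor(s) [2] giving torsion. So H_1 = Z/2.
rank ∂_2 = 12, rank ∂_3 = 0 ⇒ b_2 = 12 − 12 − 0 = 0. So H_2 = 0.

H_0 = Z,  H_1 = Z/2,  H_2 = 0.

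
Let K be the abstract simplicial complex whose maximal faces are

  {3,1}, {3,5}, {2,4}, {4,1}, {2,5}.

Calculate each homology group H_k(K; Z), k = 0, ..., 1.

Take the total order 1 < 2 < 3 < 4 < 5 on the vertex set. Then K (dimension 1) consists of the simplices:

  0-simplices (5): [1], [2], [3], [4], [5]
  1-simplices (5): [1,3], [1,4], [2,4], [2,5], [3,5]

so the chain groups are C_0 ≅ Z^5, C_1 ≅ Z^5.

∂_1: C_1 → C_0 maps an edge to its endpoints' difference, ∂[p,q] = q − p. For instance
  ∂[2,5] = [5] − [2].
The 5×5 boundary matrix has rank 4 and Smith normal form diag(1,1,1,1).

Now H_k = ker ∂_k / im ∂_{k+1}, so:

  H_0: rank C_0 − rank ∂_1 = 5 − 4 = 1, and the invariant factors of ∂_1 are all 1, so H_0 = Z.
  H_1: rank ker ∂_1 − rank ∂_2 = (5 − 4) − 0 = 1, and there is no ∂_2, so H_1 = Z.

H_0 = Z,  H_1 = Z.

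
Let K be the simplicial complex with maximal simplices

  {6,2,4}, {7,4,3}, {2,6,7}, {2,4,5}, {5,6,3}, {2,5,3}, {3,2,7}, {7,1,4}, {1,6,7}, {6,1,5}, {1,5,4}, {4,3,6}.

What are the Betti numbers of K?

We work with the vertex ordering 1 < 2 < 3 < 4 < 5 < 6 < 7. The simplices of K, each written with vertices in increasing order, are:

  0-simplices (7): [1], [2], [3], [4], [5], [6], [7]
  1-simplices (18): [1,4], [1,5], [1,6], [1,7], [2,3], [2,4], [2,5], [2,6], [2,7], [3,4], [3,5], [3,6], [3,7], [4,5], [4,6], [4,7], [5,6], [6,7]
  2-simplices (12): [1,4,5], [1,4,7], [1,5,6], [1,6,7], [2,3,5], [2,3,7], [2,4,5], [2,4,6], [2,6,7], [3,4,6], [3,4,7], [3,5,6]

so the chain groups are C_0 ≅ Z^7, C_1 ≅ Z^18, C_2 ≅ Z^12.

∂_1: C_1 → C_0 maps an edge to its endpoints' difference, ∂[p,q] = q − p. For instance
  ∂[6,7] = [7] − [6].
This gives a 7×18 integer matrix of rank 6; reducing to Smith normal form yields diagonal entries (1,1,1,1,1,1).

Boundary ∂_2: C_2 → C_1 sends each 2-simplex [p,q,r] to [q,r] − [p,r] + [p,q]. For instance
  ∂[2,4,6] = [4,6] − [2,6] + [2,4],
  ∂[3,4,7] = [4,7] − [3,7] + [3,4].
As a 18×12 matrix over Z this has rank 12, with invariant factors (1,1,1,1,1,1,1,1,1,1,1,2).

Now H_k = ker ∂_k / im ∂_{k+1}, so:

  H_0: rank C_0 − rank ∂_1 = 7 − 6 = 1, and the invariant factors of ∂_1 are all 1, so H_0 = Z.
  H_1: rank ker ∂_1 − rank ∂_2 = (18 − 6) − 12 = 0, and ∂_2 has invariant factor 2 > 1, so H_1 = Z/2.
  H_2: rank ker ∂_2 − rank ∂_3 = (12 − 12) − 0 = 0, and there is no ∂_3, so H_2 = 0.

Hence the Betti numbers are b_0 = 1, b_1 = 0, b_2 = 0.

b_0 = 1, b_1 = 0, b_2 = 0.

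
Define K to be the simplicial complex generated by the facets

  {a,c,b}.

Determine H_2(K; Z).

Take the total order a < b < c on the vertex set. Then K (dimension 2) consists of the simplices:

  0-simplices (3): a, b, c
  1-simplices (3): ab, ac, bc
  2-simplices (1): abc

giving chain groups C_0 ≅ Z^3, C_1 ≅ Z^3, C_2 ≅ Z^1.

∂_1: C_1 → C_0 sends each edge [p,q] (with p < q) to q − p. For instance
  ∂ac = c − a.
The 3×3 boundary matrix has rank 2 and Smith normal form diag(1,1).

The boundary map ∂_2: C_2 → C_1 acts by ∂[p,q,r] = [q,r] − [p,r] + [p,q]. For instance
  ∂abc = bc − ac + ab.
This gives a 3×1 integer matrix of rank 1; reducing to Smith normal form yields diagonal entries (1).

From H_k ≅ ker(∂_k) / im(∂_{k+1}) we obtain:

  H_2: rank ker ∂_2 − rank ∂_3 = (1 − 1) − 0 = 0, and there is no ∂_3, so H_2 = 0.

H_2 ≅ 0.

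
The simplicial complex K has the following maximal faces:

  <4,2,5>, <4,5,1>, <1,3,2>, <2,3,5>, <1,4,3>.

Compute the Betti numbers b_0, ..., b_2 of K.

We work with the vertex ordering 1 < 2 < 3 < 4 < 5. The simplices of K, each written with vertices in increasing order, are:

  0-simplices (5): [1], [2], [3], [4], [5]
  1-simplices (10): [1,2], [1,3], [1,4], [1,5], [2,3], [2,4], [2,5], [3,4], [3,5], [4,5]
  2-simplices (5): [1,2,3], [1,3,4], [1,4,5], [2,3,5], [2,4,5]

giving chain groups C_0 ≅ Z^5, C_1 ≅ Z^10, C_2 ≅ Z^5.

The boundary map ∂_1: C_1 → C_0 is given by ∂[p,q] = [q] − [p].
This gives a 5×10 integer matrix of rank 4; reducing to Smith normal form yields diagonal entries (1,1,1,1).

The boundary map ∂_2: C_2 → C_1 maps a triangle to the signed sum of its edges. For instance
  ∂[1,3,4] = [3,4] − [1,4] + [1,3],
  ∂[1,4,5] = [4,5] − [1,5] + [1,4].
This gives a 10×5 integer matrix of rank 5; reducing to Smith normal form yields diagonal entries (1,1,1,1,1).

From H_k ≅ ker(∂_k) / im(∂_{k+1}) we obtain:

  H_0: rank C_0 − rank ∂_1 = 5 − 4 = 1, and the invariant factors of ∂_1 are all 1, so H_0 = Z.
  H_1: rank ker ∂_1 − rank ∂_2 = (10 − 4) − 5 = 1, and the invariant factors of ∂_2 are all 1, so H_1 = Z.
  H_2: rank ker ∂_2 − rank ∂_3 = (5 − 5) − 0 = 0, and there is no ∂_3, so H_2 = 0.

(K is a triangulation of the Möbius band.)

Hence the Betti numbers are b_0 = 1, b_1 = 1, b_2 = 0.

b_0 = 1, b_1 = 1, b_2 = 0.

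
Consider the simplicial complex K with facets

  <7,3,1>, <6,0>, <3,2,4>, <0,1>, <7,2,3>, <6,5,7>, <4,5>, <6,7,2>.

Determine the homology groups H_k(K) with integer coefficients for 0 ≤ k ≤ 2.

K has 8 vertices, 14 edges, 5 triangles.
rank ∂_0 = 0, rank ∂_1 = 7 ⇒ b_0 = 8 − 0 − 7 = 1; all invariant factors of ∂_1 are 1 so no torsion. So H_0 = Z.
rank ∂_1 = 7, rank ∂_2 = 5 ⇒ b_1 = 14 − 7 − 5 = 2; all invariant factors of ∂_2 are 1 so no torsion. So H_1 = Z^2.
rank ∂_2 = 5, rank ∂_3 = 0 ⇒ b_2 = 5 − 5 − 0 = 0. So H_2 = 0.

H_0 ≅ Z,  H_1 ≅ Z^2,  H_2 = 0.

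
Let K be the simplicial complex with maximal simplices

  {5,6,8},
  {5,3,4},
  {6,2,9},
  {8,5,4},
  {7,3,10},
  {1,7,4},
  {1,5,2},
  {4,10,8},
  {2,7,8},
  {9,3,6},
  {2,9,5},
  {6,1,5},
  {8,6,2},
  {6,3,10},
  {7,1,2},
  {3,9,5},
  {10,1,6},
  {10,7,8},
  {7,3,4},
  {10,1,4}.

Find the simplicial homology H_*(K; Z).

Order the vertices as 1 < 2 < 3 < 4 < 5 < 6 < 7 < 8 < 9 < 10. Listing each simplex with vertices in this order, K has dimension 2 with simplices:

  0-simplices (10): [1], [2], [3], [4], [5], [6], [7], [8], [9], [10]
  1-simplices (30): (30 of them)
  2-simplices (20): (20 of them)

so the chain groups are C_0 ≅ Z^10, C_1 ≅ Z^30, C_2 ≅ Z^20.

∂_1: C_1 → C_0 sends each edge [p,q] (with p < q) to q − p. For instance
  ∂[8,10] = [10] − [8].
The 10×30 boundary matrix has rank 9 and Smith normal form diag(1,1,1,1,1,1,1,1,1).

Boundary ∂_2: C_2 → C_1 acts by ∂[p,q,r] = [q,r] − [p,r] + [p,q]. For instance
  ∂[4,8,10] = [8,10] − [4,10] + [4,8],
  ∂[1,5,6] = [5,6] − [1,6] + [1,5].
This gives a 30×20 integer matrix of rank 20; reducing to Smith normal form yields diagonal entries (1,1,1,1,1,1,1,1,1,1,1,1,1,1,1,1,1,1,1,2).

Computing H_k = (kernel of ∂_k) / (image of ∂_{k+1}):

  H_0: rank C_0 − rank ∂_1 = 10 − 9 = 1, and the invariant factors of ∂_1 are all 1, so H_0 = Z.
  H_1: rank ker ∂_1 − rank ∂_2 = (30 − 9) − 20 = 1, and ∂_2 has invariant factor 2 > 1, so H_1 = Z ⊕ Z/2.
  H_2: rank ker ∂_2 − rank ∂_3 = (20 − 20) − 0 = 0, and there is no ∂_3, so H_2 = 0.

As a check, the Euler characteristic is 10 − 30 + 20 = 0, which agrees with 1 − 1 + 0 = 0.

H_0 = Z,  H_1 = Z ⊕ Z/2,  H_2 = 0.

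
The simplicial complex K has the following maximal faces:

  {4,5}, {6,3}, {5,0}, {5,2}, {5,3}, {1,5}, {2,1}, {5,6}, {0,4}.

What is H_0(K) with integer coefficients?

H_0 = Z.

Fix the vertex order 0 < 1 < 2 < 3 < 4 < 5 < 6 and write every simplex with vertices in increasing order. Then dim K = 1 and the simplices of K are:

  0-simplices (7): [0], [1], [2], [3], [4], [5], [6]
  1-simplices (9): [0,4], [0,5], [1,2], [1,5], [2,5], [3,5], [3,6], [4,5], [5,6]

Hence C_0 ≅ Z^7, C_1 ≅ Z^9.

Boundary ∂_1: C_1 → C_0 maps an edge to its endpoints' difference, ∂[p,q] = q − p. For instance
  ∂[0,5] = [5] − [0].
The resulting 7×9 matrix has rank 6, and its Smith normal form has invariant factors (1,1,1,1,1,1).

Now H_k = ker ∂_k / im ∂_{k+1}, so:

  H_0: rank C_0 − rank ∂_1 = 7 − 6 = 1, and the invariant factors of ∂_1 are all 1, so H_0 ≅ Z.

(K is a triangulation of a wedge of 3 circles.)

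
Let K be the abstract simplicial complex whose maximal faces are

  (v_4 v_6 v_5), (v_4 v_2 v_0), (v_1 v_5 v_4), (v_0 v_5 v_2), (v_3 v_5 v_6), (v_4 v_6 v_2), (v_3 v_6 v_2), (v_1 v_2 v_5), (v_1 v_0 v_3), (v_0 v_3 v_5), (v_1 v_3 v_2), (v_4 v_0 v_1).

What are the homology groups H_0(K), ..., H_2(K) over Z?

Take the total order v_0 < v_1 < v_2 < v_3 < v_4 < v_5 < v_6 on the vertex set. Then K (dimension 2) consists of the simplices:

  0-simplices (7): [v_0], [v_1], [v_2], [v_3], [v_4], [v_5], [v_6]
  1-simplices (18): (18 of them)
  2-simplices (12): (12 of them)

Hence C_0 ≅ Z^7, C_1 ≅ Z^18, C_2 ≅ Z^12.

∂_1: C_1 → C_0 is given by ∂[p,q] = [q] − [p]. For instance
  ∂[v_1,v_2] = [v_2] − [v_1].
The resulting 7×18 matrix has rank 6, and its Smith normal form has invariant factors (1,1,1,1,1,1).

∂_2: C_2 → C_1 acts by ∂[p,q,r] = [q,r] − [p,r] + [p,q]. For instance
  ∂[v_0,v_2,v_5] = [v_2,v_5] − [v_0,v_5] + [v_0,v_2],
  ∂[v_1,v_2,v_5] = [v_2,v_5] − [v_1,v_5] + [v_1,v_2].
The 18×12 boundary matrix has rank 12 and Smith normal form diag(1,1,1,1,1,1,1,1,1,1,1,2).

From H_k ≅ ker(∂_k) / im(∂_{k+1}) we obtain:

  H_0: rank C_0 − rank ∂_1 = 7 − 6 = 1, and the invariant factors of ∂_1 are all 1, so H_0 = Z.
  H_1: rank ker ∂_1 − rank ∂_2 = (18 − 6) − 12 = 0, and ∂_2 has invariant factor 2 > 1, so H_1 = Z/2.
  H_2: rank ker ∂_2 − rank ∂_3 = (12 − 12) − 0 = 0, and there is no ∂_3, so H_2 = 0.

H_0 = Z,  H_1 = Z/2,  H_2 = 0.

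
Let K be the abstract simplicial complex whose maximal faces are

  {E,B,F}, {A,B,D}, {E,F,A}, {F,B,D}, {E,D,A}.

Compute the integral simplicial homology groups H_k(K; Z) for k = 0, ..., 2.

Order the vertices as A < B < D < E < F. Listing each simplex with vertices in this order, K has dimension 2 with simplices:

  0-simplices (5): A, B, D, E, F
  1-simplices (10): AB, AD, AE, AF, BD, BE, BF, DE, DF, EF
  2-simplices (5): ABD, ADE, AEF, BDF, BEF

giving chain groups C_0 ≅ Z^5, C_1 ≅ Z^10, C_2 ≅ Z^5.

The boundary map ∂_1: C_1 → C_0 maps an edge to its endpoints' difference, ∂[p,q] = q − p.
The 5×10 boundary matrix has rank 4 and Smith normal form diag(1,1,1,1).

Boundary ∂_2: C_2 → C_1 maps a triangle to the signed sum of its edges. For instance
  ∂BEF = EF − BF + BE,
  ∂AEF = EF − AF + AE.
This gives a 10×5 integer matrix of rank 5; reducing to Smith normal form yields diagonal entries (1,1,1,1,1).

From H_k ≅ ker(∂_k) / im(∂_{k+1}) we obtain:

  H_0: rank C_0 − rank ∂_1 = 5 − 4 = 1, and the invariant factors of ∂_1 are all 1, so H_0 ≅ Z.
  H_1: rank ker ∂_1 − rank ∂_2 = (10 − 4) − 5 = 1, and the invariant factors of ∂_2 are all 1, so H_1 ≅ Z.
  H_2: rank ker ∂_2 − rank ∂_3 = (5 − 5) − 0 = 0, and there is no ∂_3, so H_2 ≅ 0.

As a check, the Euler characteristic is 5 − 10 + 5 = 0, which agrees with 1 − 1 + 0 = 0.

H_0 = Z,  H_1 = Z,  H_2 = 0.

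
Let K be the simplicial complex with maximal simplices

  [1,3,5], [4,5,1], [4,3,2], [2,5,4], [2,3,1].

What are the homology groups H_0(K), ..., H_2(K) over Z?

H_0 = Z,  H_1 = Z,  H_2 = 0.

Order the vertices as 1 < 2 < 3 < 4 < 5. Listing each simplex with vertices in this order, K has dimension 2 with simplices:

  0-simplices (5): [1], [2], [3], [4], [5]
  1-simplices (10): [1,2], [1,3], [1,4], [1,5], [2,3], [2,4], [2,5], [3,4], [3,5], [4,5]
  2-simplices (5): [1,2,3], [1,3,5], [1,4,5], [2,3,4], [2,4,5]

giving chain groups C_0 ≅ Z^5, C_1 ≅ Z^10, C_2 ≅ Z^5.

∂_1: C_1 → C_0 maps an edge to its endpoints' difference, ∂[p,q] = q − p. For instance
  ∂[1,4] = [4] − [1].
This gives a 5×10 integer matrix of rank 4; reducing to Smith normal form yields diagonal entries (1,1,1,1).

The boundary map ∂_2: C_2 → C_1 acts by ∂[p,q,r] = [q,r] − [p,r] + [p,q]. For instance
  ∂[1,3,5] = [3,5] − [1,5] + [1,3],
  ∂[1,4,5] = [4,5] − [1,5] + [1,4].
As a 10×5 matrix over Z this has rank 5, with invariant factors (1,1,1,1,1).

Computing H_k = (kernel of ∂_k) / (image of ∂_{k+1}):

  H_0: rank C_0 − rank ∂_1 = 5 − 4 = 1, and the invariant factors of ∂_1 are all 1, so H_0 = Z.
  H_1: rank ker ∂_1 − rank ∂_2 = (10 − 4) − 5 = 1, and the invariant factors of ∂_2 are all 1, so H_1 = Z.
  H_2: rank ker ∂_2 − rank ∂_3 = (5 − 5) − 0 = 0, and there is no ∂_3, so H_2 = 0.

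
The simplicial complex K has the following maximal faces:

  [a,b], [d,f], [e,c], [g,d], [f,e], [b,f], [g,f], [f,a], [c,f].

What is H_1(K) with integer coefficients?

H_1 = Z^3.

Take the total order a < b < c < d < e < f < g on the vertex set. Then K (dimension 1) consists of the simplices:

  0-simplices (7): a, b, c, d, e, f, g
  1-simplices (9): ab, af, bf, ce, cf, df, dg, ef, fg

Hence C_0 ≅ Z^7, C_1 ≅ Z^9.

The boundary map ∂_1: C_1 → C_0 is given by ∂[p,q] = [q] − [p].
This gives a 7×9 integer matrix of rank 6; reducing to Smith normal form yields diagonal entries (1,1,1,1,1,1).

From H_k ≅ ker(∂_k) / im(∂_{k+1}) we obtain:

  H_1: rank ker ∂_1 − rank ∂_2 = (9 − 6) − 0 = 3, and there is no ∂_2, so H_1 = Z^3.

(K is a triangulation of a wedge of 3 circles.)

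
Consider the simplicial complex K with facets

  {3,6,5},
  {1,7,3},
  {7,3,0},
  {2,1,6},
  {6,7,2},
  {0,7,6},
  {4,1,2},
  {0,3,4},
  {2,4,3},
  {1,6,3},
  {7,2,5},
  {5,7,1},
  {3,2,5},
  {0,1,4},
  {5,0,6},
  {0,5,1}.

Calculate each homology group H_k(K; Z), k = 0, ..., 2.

H_0 ≅ Z,  H_1 ≅ Z^2,  H_2 ≅ Z.

Order the vertices as 0 < 1 < 2 < 3 < 4 < 5 < 6 < 7. Listing each simplex with vertices in this order, K has dimension 2 with simplices:

  0-simplices (8): [0], [1], [2], [3], [4], [5], [6], [7]
  1-simplices (24): (24 of them)
  2-simplices (16): [0,1,4], [0,1,5], [0,3,4], [0,3,7], [0,5,6], [0,6,7], [1,2,4], [1,2,6], [1,3,6], [1,3,7], [1,5,7], [2,3,4], [2,3,5], [2,5,7], [2,6,7], [3,5,6]

Hence C_0 ≅ Z^8, C_1 ≅ Z^24, C_2 ≅ Z^16.

The boundary map ∂_1: C_1 → C_0 sends each edge [p,q] (with p < q) to q − p.
This gives a 8×24 integer matrix of rank 7; reducing to Smith normal form yields diagonal entries (1,1,1,1,1,1,1).

The boundary map ∂_2: C_2 → C_1 maps a triangle to the signed sum of its edges. For instance
  ∂[1,3,7] = [3,7] − [1,7] + [1,3],
  ∂[2,3,4] = [3,4] − [2,4] + [2,3].
The 24×16 boundary matrix has rank 15 and Smith normal form diag(1,1,1,1,1,1,1,1,1,1,1,1,1,1,1).

Now H_k = ker ∂_k / im ∂_{k+1}, so:

  H_0: rank C_0 − rank ∂_1 = 8 − 7 = 1, and the invariant factors of ∂_1 are all 1, so H_0 = Z.
  H_1: rank ker ∂_1 − rank ∂_2 = (24 − 7) − 15 = 2, and the invariant factors of ∂_2 are all 1, so H_1 = Z^2.
  H_2: rank ker ∂_2 − rank ∂_3 = (16 − 15) − 0 = 1, and there is no ∂_3, so H_2 = Z.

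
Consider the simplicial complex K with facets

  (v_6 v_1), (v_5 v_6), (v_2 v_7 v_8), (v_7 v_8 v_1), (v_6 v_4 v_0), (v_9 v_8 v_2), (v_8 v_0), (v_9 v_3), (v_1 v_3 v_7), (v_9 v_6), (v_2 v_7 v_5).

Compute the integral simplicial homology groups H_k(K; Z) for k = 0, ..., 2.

H_0 = Z,  H_1 = Z^4,  H_2 = 0.

We work with the vertex ordering v_0 < v_1 < v_2 < v_3 < v_4 < v_5 < v_6 < v_7 < v_8 < v_9. The simplices of K, each written with vertices in increasing order, are:

  0-simplices (10): [v_0], [v_1], [v_2], [v_3], [v_4], [v_5], [v_6], [v_7], [v_8], [v_9]
  1-simplices (19): (19 of them)
  2-simplices (6): [v_0,v_4,v_6], [v_1,v_3,v_7], [v_1,v_7,v_8], [v_2,v_5,v_7], [v_2,v_7,v_8], [v_2,v_8,v_9]

Hence C_0 ≅ Z^10, C_1 ≅ Z^19, C_2 ≅ Z^6.

Boundary ∂_1: C_1 → C_0 is given by ∂[p,q] = [q] − [p].
The 10×19 boundary matrix has rank 9 and Smith normal form diag(1,1,1,1,1,1,1,1,1).

∂_2: C_2 → C_1 sends each 2-simplex [p,q,r] to [q,r] − [p,r] + [p,q]. For instance
  ∂[v_2,v_5,v_7] = [v_5,v_7] − [v_2,v_7] + [v_2,v_5],
  ∂[v_2,v_8,v_9] = [v_8,v_9] − [v_2,v_9] + [v_2,v_8].
As a 19×6 matrix over Z this has rank 6, with invariant factors (1,1,1,1,1,1).

From H_k ≅ ker(∂_k) / im(∂_{k+1}) we obtain:

  H_0: rank C_0 − rank ∂_1 = 10 − 9 = 1, and the invariant factors of ∂_1 are all 1, so H_0 ≅ Z.
  H_1: rank ker ∂_1 − rank ∂_2 = (19 − 9) − 6 = 4, and the invariant factors of ∂_2 are all 1, so H_1 ≅ Z^4.
  H_2: rank ker ∂_2 − rank ∂_3 = (6 − 6) − 0 = 0, and there is no ∂_3, so H_2 ≅ 0.

As a check, the Euler characteristic is 10 − 19 + 6 = -3, which agrees with 1 − 4 + 0 = -3.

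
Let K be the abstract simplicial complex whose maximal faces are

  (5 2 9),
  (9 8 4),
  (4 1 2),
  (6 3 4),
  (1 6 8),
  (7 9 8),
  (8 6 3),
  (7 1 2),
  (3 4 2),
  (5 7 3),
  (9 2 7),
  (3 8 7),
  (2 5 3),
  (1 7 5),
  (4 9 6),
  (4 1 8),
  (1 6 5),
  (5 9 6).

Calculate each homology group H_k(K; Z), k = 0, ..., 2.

K has 9 vertices, 27 edges, 18 triangles.
rank ∂_0 = 0, rank ∂_1 = 8 ⇒ b_0 = 9 − 0 − 8 = 1; all invariant factors of ∂_1 are 1 so no torsion. So H_0 ≅ Z.
rank ∂_1 = 8, rank ∂_2 = 18 ⇒ b_1 = 27 − 8 − 18 = 1; ∂_2 has invariant factor(s) [2] giving torsion. So H_1 ≅ Z ⊕ Z/2.
rank ∂_2 = 18, rank ∂_3 = 0 ⇒ b_2 = 18 − 18 − 0 = 0. So H_2 ≅ 0.

H_0 = Z,  H_1 = Z ⊕ Z/2,  H_2 = 0.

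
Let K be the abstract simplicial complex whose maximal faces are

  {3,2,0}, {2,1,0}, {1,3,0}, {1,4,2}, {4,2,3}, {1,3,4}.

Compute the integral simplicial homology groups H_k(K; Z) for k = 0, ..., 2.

We work with the vertex ordering 0 < 1 < 2 < 3 < 4. The simplices of K, each written with vertices in increasing order, are:

  0-simplices (5): [0], [1], [2], [3], [4]
  1-simplices (9): [0,1], [0,2], [0,3], [1,2], [1,3], [1,4], [2,3], [2,4], [3,4]
  2-simplices (6): [0,1,2], [0,1,3], [0,2,3], [1,2,4], [1,3,4], [2,3,4]

so the chain groups are C_0 ≅ Z^5, C_1 ≅ Z^9, C_2 ≅ Z^6.

The boundary map ∂_1: C_1 → C_0 maps an edge to its endpoints' difference, ∂[p,q] = q − p. For instance
  ∂[3,4] = [4] − [3].
As a 5×9 matrix over Z this has rank 4, with invariant factors (1,1,1,1).

The boundary map ∂_2: C_2 → C_1 acts by ∂[p,q,r] = [q,r] − [p,r] + [p,q]. For instance
  ∂[2,3,4] = [3,4] − [2,4] + [2,3],
  ∂[1,3,4] = [3,4] − [1,4] + [1,3].
This gives a 9×6 integer matrix of rank 5; reducing to Smith normal form yields diagonal entries (1,1,1,1,1).

Reading off H_k = ker ∂_k / im ∂_{k+1}:

  H_0: rank C_0 − rank ∂_1 = 5 − 4 = 1, and the invariant factors of ∂_1 are all 1, so H_0 = Z.
  H_1: rank ker ∂_1 − rank ∂_2 = (9 − 4) − 5 = 0, and the invariant factors of ∂_2 are all 1, so H_1 = 0.
  H_2: rank ker ∂_2 − rank ∂_3 = (6 − 5) − 0 = 1, and there is no ∂_3, so H_2 = Z.

(K is a triangulation of the 2-sphere S^2.)

H_0 ≅ Z,  H_1 = 0,  H_2 ≅ Z.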